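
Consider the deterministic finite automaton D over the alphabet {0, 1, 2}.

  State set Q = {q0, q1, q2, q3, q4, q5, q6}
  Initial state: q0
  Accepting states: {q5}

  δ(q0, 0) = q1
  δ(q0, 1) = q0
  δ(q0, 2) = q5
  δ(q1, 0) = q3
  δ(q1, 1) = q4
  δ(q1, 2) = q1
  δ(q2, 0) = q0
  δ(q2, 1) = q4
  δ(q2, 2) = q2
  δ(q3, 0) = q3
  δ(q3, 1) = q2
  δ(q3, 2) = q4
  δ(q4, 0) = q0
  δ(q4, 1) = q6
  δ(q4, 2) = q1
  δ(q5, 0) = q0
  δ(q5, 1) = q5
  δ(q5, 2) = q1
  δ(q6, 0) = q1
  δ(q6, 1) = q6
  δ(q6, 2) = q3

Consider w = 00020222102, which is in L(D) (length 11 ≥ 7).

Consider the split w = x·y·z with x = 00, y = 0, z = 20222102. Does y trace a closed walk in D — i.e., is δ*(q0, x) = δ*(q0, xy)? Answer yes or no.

State sequence: q0 -0-> q1 -0-> q3 -0-> q3

After x (step 2): q3. After xy (step 3): q3.
They match, so y = 0 drives D around a cycle from q3 back to itself; pumping y any number of times keeps D in q3 before reading z, and xyⁱz ∈ L(D) for every i ≥ 0.

yes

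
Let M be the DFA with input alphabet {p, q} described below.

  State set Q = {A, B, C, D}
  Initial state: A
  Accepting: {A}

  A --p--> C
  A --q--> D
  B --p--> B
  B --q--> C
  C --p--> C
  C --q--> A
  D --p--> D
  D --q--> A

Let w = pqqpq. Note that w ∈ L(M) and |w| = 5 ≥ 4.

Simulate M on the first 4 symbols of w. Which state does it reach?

State sequence: A -p-> C -q-> A -q-> D -p-> D

After reading 4 characters, M is in state D.

D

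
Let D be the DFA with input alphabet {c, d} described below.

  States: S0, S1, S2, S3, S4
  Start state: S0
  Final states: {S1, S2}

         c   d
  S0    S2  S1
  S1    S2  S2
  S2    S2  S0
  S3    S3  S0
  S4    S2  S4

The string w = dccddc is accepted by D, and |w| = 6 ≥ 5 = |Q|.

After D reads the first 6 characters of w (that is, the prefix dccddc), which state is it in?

Run of D on the first 6 characters of w = d c c d d c:
  step 0: S0  (start)
  step 1: S1  (read d: S0→S1)
  step 2: S2  (read c: S1→S2)
  step 3: S2  (read c: S2→S2)
  step 4: S0  (read d: S2→S0)
  step 5: S1  (read d: S0→S1)
  step 6: S2  (read c: S1→S2)

After reading 6 characters, D is in state S2.

S2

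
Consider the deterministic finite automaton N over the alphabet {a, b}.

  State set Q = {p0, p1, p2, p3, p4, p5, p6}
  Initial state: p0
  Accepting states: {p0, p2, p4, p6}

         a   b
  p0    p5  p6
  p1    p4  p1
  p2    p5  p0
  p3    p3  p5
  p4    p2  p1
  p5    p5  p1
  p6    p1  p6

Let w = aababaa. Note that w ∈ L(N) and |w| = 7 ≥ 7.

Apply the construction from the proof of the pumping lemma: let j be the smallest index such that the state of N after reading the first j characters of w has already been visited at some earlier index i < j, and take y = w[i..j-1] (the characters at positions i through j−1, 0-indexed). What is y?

State sequence: p0 -a-> p5 -a-> p5 -b-> p1 -a-> p4 -b-> p1 -a-> p4 -a-> p2
First repeat at step 2: p5 was already visited.

So i = 1, j = 2, giving x = w[0:1] = a, y = w[1:2] = a, z = w[2:7] = babaa.
Check: |xy| = 2 ≤ 7 and |y| = 1 ≥ 1. Reading y takes N from p5 back to p5, so every xyⁱz is accepted.

a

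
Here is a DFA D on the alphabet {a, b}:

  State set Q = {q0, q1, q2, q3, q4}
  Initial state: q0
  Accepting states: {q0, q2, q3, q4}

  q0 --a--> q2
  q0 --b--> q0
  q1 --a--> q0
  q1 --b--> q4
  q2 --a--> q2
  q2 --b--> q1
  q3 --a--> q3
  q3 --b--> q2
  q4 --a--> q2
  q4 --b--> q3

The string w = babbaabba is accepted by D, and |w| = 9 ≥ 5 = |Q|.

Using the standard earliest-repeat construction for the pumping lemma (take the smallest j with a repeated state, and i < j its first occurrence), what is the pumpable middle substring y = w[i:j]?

b

State sequence: q0 -b-> q0 -a-> q2 -b-> q1 -b-> q4 -a-> q2 -a-> q2 -b-> q1 -b-> q4 -a-> q2
First repeat at step 1: q0 was already visited.

So i = 0, j = 1, giving x = w[0:0] = ε, y = w[0:1] = b, z = w[1:9] = abbaabba.
Check: |xy| = 1 ≤ 5 and |y| = 1 ≥ 1. Reading y takes D from q0 back to q0, so every xyⁱz is accepted.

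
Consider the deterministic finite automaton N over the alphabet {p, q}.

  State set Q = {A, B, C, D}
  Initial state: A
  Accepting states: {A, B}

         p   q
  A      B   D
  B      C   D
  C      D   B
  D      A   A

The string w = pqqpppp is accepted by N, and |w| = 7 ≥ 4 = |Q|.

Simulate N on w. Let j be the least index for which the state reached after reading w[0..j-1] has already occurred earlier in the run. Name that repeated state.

State sequence: A -p-> B -q-> D -q-> A -p-> B -p-> C -p-> D -p-> A
First repeat at step 3: A was already visited.

The earliest repeat is at step j = 3: N is in A, which it already visited at step i = 0.

A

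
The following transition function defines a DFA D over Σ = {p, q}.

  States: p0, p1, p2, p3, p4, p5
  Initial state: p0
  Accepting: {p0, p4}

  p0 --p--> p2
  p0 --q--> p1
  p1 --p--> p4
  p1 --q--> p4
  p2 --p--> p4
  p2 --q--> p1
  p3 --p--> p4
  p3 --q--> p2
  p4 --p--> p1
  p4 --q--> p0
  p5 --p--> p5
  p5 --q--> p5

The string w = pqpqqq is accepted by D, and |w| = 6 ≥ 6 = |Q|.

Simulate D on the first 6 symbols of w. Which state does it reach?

Run of D on the first 6 characters of w = p q p q q q:
  step 0: p0  (start)
  step 1: p2  (read p: p0→p2)
  step 2: p1  (read q: p2→p1)
  step 3: p4  (read p: p1→p4)
  step 4: p0  (read q: p4→p0)
  step 5: p1  (read q: p0→p1)
  step 6: p4  (read q: p1→p4)

After reading 6 characters, D is in state p4.
(This kind of state-tracing is the core of the pumping-lemma construction: with 6 states, pigeonhole forces a repeat within the first 6 steps.)

p4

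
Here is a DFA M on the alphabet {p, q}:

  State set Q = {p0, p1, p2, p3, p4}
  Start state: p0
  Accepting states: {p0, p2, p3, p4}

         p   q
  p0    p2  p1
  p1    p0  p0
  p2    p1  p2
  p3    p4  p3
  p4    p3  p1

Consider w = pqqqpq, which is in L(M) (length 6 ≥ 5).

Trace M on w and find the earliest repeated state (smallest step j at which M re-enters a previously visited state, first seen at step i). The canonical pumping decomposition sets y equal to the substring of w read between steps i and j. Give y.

State sequence: p0 -p-> p2 -q-> p2 -q-> p2 -q-> p2 -p-> p1 -q-> p0
First repeat at step 2: p2 was already visited.

So i = 1, j = 2, giving x = w[0:1] = p, y = w[1:2] = q, z = w[2:6] = qqpq.
Check: |xy| = 2 ≤ 5 and |y| = 1 ≥ 1. Reading y takes M from p2 back to p2, so every xyⁱz is accepted.
Since M has 5 states, any run of length ≥ 5 visits 5+1 states, so by pigeonhole some state repeats within the first 5 steps — that repeat gives the pumpable loop.

q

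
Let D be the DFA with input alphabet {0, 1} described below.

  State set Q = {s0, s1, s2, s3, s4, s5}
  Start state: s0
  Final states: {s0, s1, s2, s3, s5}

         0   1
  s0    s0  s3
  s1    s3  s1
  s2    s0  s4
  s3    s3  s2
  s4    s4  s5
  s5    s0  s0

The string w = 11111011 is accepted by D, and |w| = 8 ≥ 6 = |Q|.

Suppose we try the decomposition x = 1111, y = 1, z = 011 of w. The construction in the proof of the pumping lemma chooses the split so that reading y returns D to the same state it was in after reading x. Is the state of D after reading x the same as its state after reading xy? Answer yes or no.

Run of D on the first 5 characters of w = 1 1 1 1 1:
  step 0: s0  (start)
  step 1: s3  (read 1: s0→s3)
  step 2: s2  (read 1: s3→s2)
  step 3: s4  (read 1: s2→s4)
  step 4: s5  (read 1: s4→s5)
  step 5: s0  (read 1: s5→s0)

After x (step 4): s5. After xy (step 5): s0.
They differ (s5 ≠ s0), so y is not a cycle from the state after x; this split is not the one the pumping-lemma construction produces, and pumping y need not keep the string in L(D).

no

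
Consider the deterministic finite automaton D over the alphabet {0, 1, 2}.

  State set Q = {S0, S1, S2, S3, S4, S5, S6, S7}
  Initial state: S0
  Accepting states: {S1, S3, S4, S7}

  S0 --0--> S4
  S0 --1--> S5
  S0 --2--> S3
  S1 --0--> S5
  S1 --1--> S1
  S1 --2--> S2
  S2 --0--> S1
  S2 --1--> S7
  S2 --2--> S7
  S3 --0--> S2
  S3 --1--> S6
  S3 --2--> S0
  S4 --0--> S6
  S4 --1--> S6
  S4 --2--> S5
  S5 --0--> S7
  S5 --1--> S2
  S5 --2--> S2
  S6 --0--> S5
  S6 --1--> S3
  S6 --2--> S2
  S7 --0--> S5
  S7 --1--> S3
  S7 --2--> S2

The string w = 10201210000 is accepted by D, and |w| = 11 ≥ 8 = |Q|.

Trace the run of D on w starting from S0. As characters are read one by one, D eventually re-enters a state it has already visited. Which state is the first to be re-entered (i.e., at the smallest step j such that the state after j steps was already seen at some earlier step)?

Run of D on w = 1 0 2 0 1 2 1 0 0 0 0:
  step 0: S0  (start)
  step 1: S5  (read 1: S0→S5)
  step 2: S7  (read 0: S5→S7)
  step 3: S2  (read 2: S7→S2)
  step 4: S1  (read 0: S2→S1)
  step 5: S1  (read 1: S1→S1)   ← first repeat (S1 seen earlier)
  step 6: S2  (read 2: S1→S2)
  step 7: S7  (read 1: S2→S7)
  step 8: S5  (read 0: S7→S5)
  step 9: S7  (read 0: S5→S7)
  step 10: S5  (read 0: S7→S5)
  step 11: S7  (read 0: S5→S7)

The earliest repeat is at step j = 5: D is in S1, which it already visited at step i = 4.
The DFA has 8 states, so the proof of the pumping lemma guarantees a repeated state among the first 8+1 visited; the segment between the two visits is the pumpable y.

S1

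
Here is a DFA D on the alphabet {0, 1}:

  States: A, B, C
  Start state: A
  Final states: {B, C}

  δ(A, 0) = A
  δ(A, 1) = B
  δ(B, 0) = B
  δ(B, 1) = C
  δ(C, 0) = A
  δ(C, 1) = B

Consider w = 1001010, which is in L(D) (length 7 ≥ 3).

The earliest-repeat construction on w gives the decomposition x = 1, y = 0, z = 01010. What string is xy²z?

xy^2z = 1·0·0·01010 = 10001010.
Reading y = 0 takes D from B back to B, so after x·y·y the machine is still in B, and z then leads to the accepting state B. Hence 10001010 ∈ L(D).

10001010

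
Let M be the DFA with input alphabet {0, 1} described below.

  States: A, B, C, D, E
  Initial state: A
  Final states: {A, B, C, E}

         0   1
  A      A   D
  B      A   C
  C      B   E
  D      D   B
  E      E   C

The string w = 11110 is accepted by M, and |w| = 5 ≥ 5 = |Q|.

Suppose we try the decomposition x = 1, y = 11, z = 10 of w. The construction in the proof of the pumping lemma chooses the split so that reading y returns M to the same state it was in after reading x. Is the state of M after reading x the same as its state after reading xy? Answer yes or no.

no

Run of M on the first 3 characters of w = 1 1 1:
  step 0: A  (start)
  step 1: D  (read 1: A→D)
  step 2: B  (read 1: D→B)
  step 3: C  (read 1: B→C)

After x (step 1): D. After xy (step 3): C.
They differ (D ≠ C), so y is not a cycle from the state after x; this split is not the one the pumping-lemma construction produces, and pumping y need not keep the string in L(M).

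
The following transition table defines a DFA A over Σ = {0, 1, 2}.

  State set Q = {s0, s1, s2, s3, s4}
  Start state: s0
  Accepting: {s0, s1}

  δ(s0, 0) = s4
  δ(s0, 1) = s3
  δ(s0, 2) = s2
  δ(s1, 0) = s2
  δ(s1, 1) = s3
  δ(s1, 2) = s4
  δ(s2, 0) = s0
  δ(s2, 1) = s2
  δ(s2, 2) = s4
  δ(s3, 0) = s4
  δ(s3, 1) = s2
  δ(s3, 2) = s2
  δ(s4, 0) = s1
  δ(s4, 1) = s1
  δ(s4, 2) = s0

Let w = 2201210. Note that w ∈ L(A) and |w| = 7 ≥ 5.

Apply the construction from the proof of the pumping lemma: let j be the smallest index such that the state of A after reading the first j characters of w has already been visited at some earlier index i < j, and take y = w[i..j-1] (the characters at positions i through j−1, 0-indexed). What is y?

2012

Run of A on w = 2 2 0 1 2 1 0:
  step 0: s0  (start)
  step 1: s2  (read 2: s0→s2)
  step 2: s4  (read 2: s2→s4)
  step 3: s1  (read 0: s4→s1)
  step 4: s3  (read 1: s1→s3)
  step 5: s2  (read 2: s3→s2)   ← first repeat (s2 seen earlier)
  step 6: s2  (read 1: s2→s2)
  step 7: s0  (read 0: s2→s0)

So i = 1, j = 5, giving x = w[0:1] = 2, y = w[1:5] = 2012, z = w[5:7] = 10.
Check: |xy| = 5 ≤ 5 and |y| = 4 ≥ 1. Reading y takes A from s2 back to s2, so every xyⁱz is accepted.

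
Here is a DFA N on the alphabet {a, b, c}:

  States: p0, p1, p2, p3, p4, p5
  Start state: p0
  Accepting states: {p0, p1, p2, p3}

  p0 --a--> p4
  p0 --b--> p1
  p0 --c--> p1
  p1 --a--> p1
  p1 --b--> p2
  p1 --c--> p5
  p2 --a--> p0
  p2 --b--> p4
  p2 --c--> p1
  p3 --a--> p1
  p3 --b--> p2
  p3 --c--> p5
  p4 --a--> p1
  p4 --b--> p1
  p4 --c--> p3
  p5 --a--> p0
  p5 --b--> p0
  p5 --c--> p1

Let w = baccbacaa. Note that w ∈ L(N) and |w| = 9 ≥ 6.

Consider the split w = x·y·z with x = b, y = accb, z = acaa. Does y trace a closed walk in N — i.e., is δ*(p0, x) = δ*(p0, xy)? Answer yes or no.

Run of N on the first 5 characters of w = b a c c b:
  step 0: p0  (start)
  step 1: p1  (read b: p0→p1)
  step 2: p1  (read a: p1→p1)
  step 3: p5  (read c: p1→p5)
  step 4: p1  (read c: p5→p1)
  step 5: p2  (read b: p1→p2)

After x (step 1): p1. After xy (step 5): p2.
They differ (p1 ≠ p2), so y is not a cycle from the state after x; this split is not the one the pumping-lemma construction produces, and pumping y need not keep the string in L(N).

no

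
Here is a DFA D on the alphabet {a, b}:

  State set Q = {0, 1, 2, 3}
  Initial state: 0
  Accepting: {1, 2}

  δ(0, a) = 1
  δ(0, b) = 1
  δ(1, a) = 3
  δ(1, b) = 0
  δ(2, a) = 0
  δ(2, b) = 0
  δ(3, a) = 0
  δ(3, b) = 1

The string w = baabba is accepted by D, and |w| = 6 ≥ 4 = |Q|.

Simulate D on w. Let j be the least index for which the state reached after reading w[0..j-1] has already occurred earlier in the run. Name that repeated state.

0

Run of D on w = b a a b b a:
  step 0: 0  (start)
  step 1: 1  (read b: 0→1)
  step 2: 3  (read a: 1→3)
  step 3: 0  (read a: 3→0)   ← first repeat (0 seen earlier)
  step 4: 1  (read b: 0→1)
  step 5: 0  (read b: 1→0)
  step 6: 1  (read a: 0→1)

The earliest repeat is at step j = 3: D is in 0, which it already visited at step i = 0.
The DFA has 4 states, so the proof of the pumping lemma guarantees a repeated state among the first 4+1 visited; the segment between the two visits is the pumpable y.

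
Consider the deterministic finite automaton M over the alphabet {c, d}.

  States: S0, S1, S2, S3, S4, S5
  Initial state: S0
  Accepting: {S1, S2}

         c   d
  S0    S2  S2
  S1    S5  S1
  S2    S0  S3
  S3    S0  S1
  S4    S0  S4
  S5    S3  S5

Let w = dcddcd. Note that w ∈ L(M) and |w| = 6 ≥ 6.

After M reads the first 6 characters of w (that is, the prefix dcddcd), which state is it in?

Run of M on the first 6 characters of w = d c d d c d:
  step 0: S0  (start)
  step 1: S2  (read d: S0→S2)
  step 2: S0  (read c: S2→S0)
  step 3: S2  (read d: S0→S2)
  step 4: S3  (read d: S2→S3)
  step 5: S0  (read c: S3→S0)
  step 6: S2  (read d: S0→S2)

After reading 6 characters, M is in state S2.

S2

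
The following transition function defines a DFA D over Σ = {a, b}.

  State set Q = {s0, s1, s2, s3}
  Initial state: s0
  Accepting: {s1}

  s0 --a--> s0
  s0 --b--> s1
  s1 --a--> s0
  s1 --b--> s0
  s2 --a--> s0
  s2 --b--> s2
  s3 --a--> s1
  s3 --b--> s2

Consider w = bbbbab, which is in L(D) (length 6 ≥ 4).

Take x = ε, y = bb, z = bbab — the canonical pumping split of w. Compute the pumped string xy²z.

xy^2z = ε·bb·bb·bbab = bbbbbbab.
Reading y = bb takes D from s0 back to s0, so after x·y·y the machine is still in s0, and z then leads to the accepting state s1. Hence bbbbbbab ∈ L(D).

bbbbbbab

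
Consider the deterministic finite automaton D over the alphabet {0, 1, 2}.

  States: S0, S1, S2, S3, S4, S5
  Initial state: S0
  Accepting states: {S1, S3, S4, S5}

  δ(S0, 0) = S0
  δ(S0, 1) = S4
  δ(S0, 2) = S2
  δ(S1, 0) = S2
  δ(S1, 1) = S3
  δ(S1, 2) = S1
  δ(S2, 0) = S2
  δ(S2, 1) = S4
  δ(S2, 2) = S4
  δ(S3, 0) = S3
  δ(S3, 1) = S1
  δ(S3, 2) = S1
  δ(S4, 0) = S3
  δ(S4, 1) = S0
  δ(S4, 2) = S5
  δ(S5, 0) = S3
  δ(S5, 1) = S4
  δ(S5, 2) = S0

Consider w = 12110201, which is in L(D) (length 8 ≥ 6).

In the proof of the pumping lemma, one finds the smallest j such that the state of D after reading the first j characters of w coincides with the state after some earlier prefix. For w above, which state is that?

S4

Run of D on w = 1 2 1 1 0 2 0 1:
  step 0: S0  (start)
  step 1: S4  (read 1: S0→S4)
  step 2: S5  (read 2: S4→S5)
  step 3: S4  (read 1: S5→S4)   ← first repeat (S4 seen earlier)
  step 4: S0  (read 1: S4→S0)
  step 5: S0  (read 0: S0→S0)
  step 6: S2  (read 2: S0→S2)
  step 7: S2  (read 0: S2→S2)
  step 8: S4  (read 1: S2→S4)

The earliest repeat is at step j = 3: D is in S4, which it already visited at step i = 1.
The DFA has 6 states, so the proof of the pumping lemma guarantees a repeated state among the first 6+1 visited; the segment between the two visits is the pumpable y.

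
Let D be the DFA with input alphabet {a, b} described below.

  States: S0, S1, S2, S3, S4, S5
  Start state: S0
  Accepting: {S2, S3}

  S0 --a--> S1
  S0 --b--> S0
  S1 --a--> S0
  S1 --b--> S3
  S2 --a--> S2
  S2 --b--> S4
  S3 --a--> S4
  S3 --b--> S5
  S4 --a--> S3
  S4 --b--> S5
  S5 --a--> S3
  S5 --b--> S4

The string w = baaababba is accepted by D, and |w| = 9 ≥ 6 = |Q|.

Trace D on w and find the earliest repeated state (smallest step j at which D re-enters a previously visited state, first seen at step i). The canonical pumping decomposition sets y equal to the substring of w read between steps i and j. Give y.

b

State sequence: S0 -b-> S0 -a-> S1 -a-> S0 -a-> S1 -b-> S3 -a-> S4 -b-> S5 -b-> S4 -a-> S3
First repeat at step 1: S0 was already visited.

So i = 0, j = 1, giving x = w[0:0] = ε, y = w[0:1] = b, z = w[1:9] = aaababba.
Check: |xy| = 1 ≤ 6 and |y| = 1 ≥ 1. Reading y takes D from S0 back to S0, so every xyⁱz is accepted.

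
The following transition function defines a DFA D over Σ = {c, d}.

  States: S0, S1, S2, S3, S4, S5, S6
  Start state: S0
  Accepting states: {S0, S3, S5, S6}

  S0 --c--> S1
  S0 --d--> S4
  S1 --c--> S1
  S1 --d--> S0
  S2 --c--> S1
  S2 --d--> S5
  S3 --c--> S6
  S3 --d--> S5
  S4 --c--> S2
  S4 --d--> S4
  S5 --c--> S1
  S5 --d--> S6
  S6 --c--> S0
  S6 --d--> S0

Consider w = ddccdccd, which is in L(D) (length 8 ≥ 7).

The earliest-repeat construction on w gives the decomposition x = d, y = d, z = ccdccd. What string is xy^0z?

dccdccd

xy⁰z = xz = d·ccdccd = dccdccd.
Reading y = d takes D from S4 back to S4, so after x the machine is still in S4, and z then leads to the accepting state S0. Hence dccdccd ∈ L(D).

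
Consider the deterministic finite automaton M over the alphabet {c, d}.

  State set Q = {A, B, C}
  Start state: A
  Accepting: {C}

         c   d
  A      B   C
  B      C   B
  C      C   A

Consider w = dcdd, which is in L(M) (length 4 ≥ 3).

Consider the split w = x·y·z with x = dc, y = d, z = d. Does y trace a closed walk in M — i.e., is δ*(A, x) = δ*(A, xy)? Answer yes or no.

State sequence: A -d-> C -c-> C -d-> A

After x (step 2): C. After xy (step 3): A.
They differ (C ≠ A), so y is not a cycle from the state after x; this split is not the one the pumping-lemma construction produces, and pumping y need not keep the string in L(M).

no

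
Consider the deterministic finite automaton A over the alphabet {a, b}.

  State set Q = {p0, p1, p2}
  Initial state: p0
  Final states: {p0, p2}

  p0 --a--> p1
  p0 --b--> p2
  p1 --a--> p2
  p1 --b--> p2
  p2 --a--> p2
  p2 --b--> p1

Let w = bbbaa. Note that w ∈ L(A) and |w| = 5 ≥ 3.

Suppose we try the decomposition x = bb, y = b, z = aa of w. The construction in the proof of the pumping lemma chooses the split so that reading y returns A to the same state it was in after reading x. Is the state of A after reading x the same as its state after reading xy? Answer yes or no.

Run of A on the first 3 characters of w = b b b:
  step 0: p0  (start)
  step 1: p2  (read b: p0→p2)
  step 2: p1  (read b: p2→p1)
  step 3: p2  (read b: p1→p2)

After x (step 2): p1. After xy (step 3): p2.
They differ (p1 ≠ p2), so y is not a cycle from the state after x; this split is not the one the pumping-lemma construction produces, and pumping y need not keep the string in L(A).

no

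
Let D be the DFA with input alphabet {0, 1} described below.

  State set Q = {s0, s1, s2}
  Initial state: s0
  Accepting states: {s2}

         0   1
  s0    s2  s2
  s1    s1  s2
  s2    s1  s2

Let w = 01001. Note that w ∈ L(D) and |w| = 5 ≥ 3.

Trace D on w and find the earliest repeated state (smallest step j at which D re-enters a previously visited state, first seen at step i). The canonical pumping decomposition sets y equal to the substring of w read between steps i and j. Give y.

1

Run of D on w = 0 1 0 0 1:
  step 0: s0  (start)
  step 1: s2  (read 0: s0→s2)
  step 2: s2  (read 1: s2→s2)   ← first repeat (s2 seen earlier)
  step 3: s1  (read 0: s2→s1)
  step 4: s1  (read 0: s1→s1)
  step 5: s2  (read 1: s1→s2)

So i = 1, j = 2, giving x = w[0:1] = 0, y = w[1:2] = 1, z = w[2:5] = 001.
Check: |xy| = 2 ≤ 3 and |y| = 1 ≥ 1. Reading y takes D from s2 back to s2, so every xyⁱz is accepted.
Pumping length from the standard proof: p = 3 (the number of states). The repeated state found above gives |xy| = j ≤ 3 and |y| = j − i ≥ 1.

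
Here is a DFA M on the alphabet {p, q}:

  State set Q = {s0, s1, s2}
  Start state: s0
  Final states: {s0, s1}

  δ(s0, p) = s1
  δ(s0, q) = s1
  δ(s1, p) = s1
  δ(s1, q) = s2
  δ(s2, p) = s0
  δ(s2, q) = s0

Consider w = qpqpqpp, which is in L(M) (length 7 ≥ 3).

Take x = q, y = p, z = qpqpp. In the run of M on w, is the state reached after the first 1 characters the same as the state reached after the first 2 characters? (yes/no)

yes

State sequence: s0 -q-> s1 -p-> s1

After x (step 1): s1. After xy (step 2): s1.
They match, so y = p drives M around a cycle from s1 back to itself; pumping y any number of times keeps M in s1 before reading z, and xyⁱz ∈ L(M) for every i ≥ 0.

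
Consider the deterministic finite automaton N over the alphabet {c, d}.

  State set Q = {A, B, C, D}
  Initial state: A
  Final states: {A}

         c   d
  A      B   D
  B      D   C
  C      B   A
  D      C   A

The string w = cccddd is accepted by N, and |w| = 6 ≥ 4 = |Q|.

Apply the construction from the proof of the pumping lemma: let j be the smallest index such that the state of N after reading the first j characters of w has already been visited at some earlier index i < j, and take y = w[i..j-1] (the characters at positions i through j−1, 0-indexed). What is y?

Run of N on w = c c c d d d:
  step 0: A  (start)
  step 1: B  (read c: A→B)
  step 2: D  (read c: B→D)
  step 3: C  (read c: D→C)
  step 4: A  (read d: C→A)   ← first repeat (A seen earlier)
  step 5: D  (read d: A→D)
  step 6: A  (read d: D→A)

So i = 0, j = 4, giving x = w[0:0] = ε, y = w[0:4] = cccd, z = w[4:6] = dd.
Check: |xy| = 4 ≤ 4 and |y| = 4 ≥ 1. Reading y takes N from A back to A, so every xyⁱz is accepted.
Since N has 4 states, any run of length ≥ 4 visits 4+1 states, so by pigeonhole some state repeats within the first 4 steps — that repeat gives the pumpable loop.

cccd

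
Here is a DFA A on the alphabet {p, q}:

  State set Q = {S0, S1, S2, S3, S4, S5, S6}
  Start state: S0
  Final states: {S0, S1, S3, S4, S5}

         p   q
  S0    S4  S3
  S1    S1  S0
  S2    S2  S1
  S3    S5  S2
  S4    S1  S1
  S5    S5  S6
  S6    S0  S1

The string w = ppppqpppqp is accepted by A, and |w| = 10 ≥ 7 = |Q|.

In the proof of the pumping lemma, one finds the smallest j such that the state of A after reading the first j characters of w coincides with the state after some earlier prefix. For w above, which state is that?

State sequence: S0 -p-> S4 -p-> S1 -p-> S1 -p-> S1 -q-> S0 -p-> S4 -p-> S1 -p-> S1 -q-> S0 -p-> S4
First repeat at step 3: S1 was already visited.

The earliest repeat is at step j = 3: A is in S1, which it already visited at step i = 2.
The DFA has 7 states, so the proof of the pumping lemma guarantees a repeated state among the first 7+1 visited; the segment between the two visits is the pumpable y.

S1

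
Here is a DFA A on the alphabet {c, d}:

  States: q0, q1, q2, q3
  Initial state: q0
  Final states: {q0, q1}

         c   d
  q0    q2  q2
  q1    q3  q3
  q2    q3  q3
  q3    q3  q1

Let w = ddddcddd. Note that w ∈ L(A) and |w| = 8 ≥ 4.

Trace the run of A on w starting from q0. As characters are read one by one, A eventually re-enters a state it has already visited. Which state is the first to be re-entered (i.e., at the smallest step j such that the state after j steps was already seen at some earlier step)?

State sequence: q0 -d-> q2 -d-> q3 -d-> q1 -d-> q3 -c-> q3 -d-> q1 -d-> q3 -d-> q1
First repeat at step 4: q3 was already visited.

The earliest repeat is at step j = 4: A is in q3, which it already visited at step i = 2.
Pumping length from the standard proof: p = 4 (the number of states). The repeated state found above gives |xy| = j ≤ 4 and |y| = j − i ≥ 1.

q3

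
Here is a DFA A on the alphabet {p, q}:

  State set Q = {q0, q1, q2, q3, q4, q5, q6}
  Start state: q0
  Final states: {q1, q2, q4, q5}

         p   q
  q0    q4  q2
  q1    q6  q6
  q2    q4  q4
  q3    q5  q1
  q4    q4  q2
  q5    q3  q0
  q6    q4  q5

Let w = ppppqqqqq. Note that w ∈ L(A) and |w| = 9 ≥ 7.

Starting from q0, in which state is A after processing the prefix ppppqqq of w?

Run of A on the first 7 characters of w = p p p p q q q:
  step 0: q0  (start)
  step 1: q4  (read p: q0→q4)
  step 2: q4  (read p: q4→q4)
  step 3: q4  (read p: q4→q4)
  step 4: q4  (read p: q4→q4)
  step 5: q2  (read q: q4→q2)
  step 6: q4  (read q: q2→q4)
  step 7: q2  (read q: q4→q2)

After reading 7 characters, A is in state q2.
(This kind of state-tracing is the core of the pumping-lemma construction: with 7 states, pigeonhole forces a repeat within the first 7 steps.)

q2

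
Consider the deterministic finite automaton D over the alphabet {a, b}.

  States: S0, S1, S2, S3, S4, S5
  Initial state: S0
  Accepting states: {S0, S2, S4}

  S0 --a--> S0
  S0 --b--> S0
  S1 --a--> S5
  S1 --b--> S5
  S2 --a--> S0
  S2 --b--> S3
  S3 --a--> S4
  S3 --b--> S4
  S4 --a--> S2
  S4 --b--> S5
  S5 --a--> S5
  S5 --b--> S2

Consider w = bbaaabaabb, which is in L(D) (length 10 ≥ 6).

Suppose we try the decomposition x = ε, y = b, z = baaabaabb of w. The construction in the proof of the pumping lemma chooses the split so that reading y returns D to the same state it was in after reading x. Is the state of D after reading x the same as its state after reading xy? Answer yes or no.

yes

State sequence: S0 -b-> S0

After x (step 0): S0. After xy (step 1): S0.
They match, so y = b drives D around a cycle from S0 back to itself; pumping y any number of times keeps D in S0 before reading z, and xyⁱz ∈ L(D) for every i ≥ 0.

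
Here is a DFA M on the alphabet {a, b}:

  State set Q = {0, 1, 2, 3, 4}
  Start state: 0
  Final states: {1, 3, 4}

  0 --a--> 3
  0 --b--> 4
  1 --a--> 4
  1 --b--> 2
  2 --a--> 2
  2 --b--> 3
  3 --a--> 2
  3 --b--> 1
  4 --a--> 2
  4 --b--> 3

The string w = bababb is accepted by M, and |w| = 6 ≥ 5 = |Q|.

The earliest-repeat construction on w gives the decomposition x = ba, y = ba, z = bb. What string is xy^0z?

xy⁰z = xz = ba·bb = babb.
Reading y = ba takes M from 2 back to 2, so after x the machine is still in 2, and z then leads to the accepting state 1. Hence babb ∈ L(M).

babb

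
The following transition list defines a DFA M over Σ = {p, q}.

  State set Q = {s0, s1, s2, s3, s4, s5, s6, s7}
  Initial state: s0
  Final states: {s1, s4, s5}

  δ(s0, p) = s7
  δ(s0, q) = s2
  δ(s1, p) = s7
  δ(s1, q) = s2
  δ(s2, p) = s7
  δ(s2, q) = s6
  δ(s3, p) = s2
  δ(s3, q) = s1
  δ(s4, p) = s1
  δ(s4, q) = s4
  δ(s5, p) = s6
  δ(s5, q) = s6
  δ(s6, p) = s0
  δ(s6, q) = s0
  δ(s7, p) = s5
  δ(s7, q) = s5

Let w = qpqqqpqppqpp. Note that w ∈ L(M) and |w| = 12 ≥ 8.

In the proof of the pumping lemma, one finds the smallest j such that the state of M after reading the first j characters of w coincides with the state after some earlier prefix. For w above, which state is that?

s0

Run of M on w = q p q q q p q p p q p p:
  step 0: s0  (start)
  step 1: s2  (read q: s0→s2)
  step 2: s7  (read p: s2→s7)
  step 3: s5  (read q: s7→s5)
  step 4: s6  (read q: s5→s6)
  step 5: s0  (read q: s6→s0)   ← first repeat (s0 seen earlier)
  step 6: s7  (read p: s0→s7)
  step 7: s5  (read q: s7→s5)
  step 8: s6  (read p: s5→s6)
  step 9: s0  (read p: s6→s0)
  step 10: s2  (read q: s0→s2)
  step 11: s7  (read p: s2→s7)
  step 12: s5  (read p: s7→s5)

The earliest repeat is at step j = 5: M is in s0, which it already visited at step i = 0.
Since M has 8 states, any run of length ≥ 8 visits 8+1 states, so by pigeonhole some state repeats within the first 8 steps — that repeat gives the pumpable loop.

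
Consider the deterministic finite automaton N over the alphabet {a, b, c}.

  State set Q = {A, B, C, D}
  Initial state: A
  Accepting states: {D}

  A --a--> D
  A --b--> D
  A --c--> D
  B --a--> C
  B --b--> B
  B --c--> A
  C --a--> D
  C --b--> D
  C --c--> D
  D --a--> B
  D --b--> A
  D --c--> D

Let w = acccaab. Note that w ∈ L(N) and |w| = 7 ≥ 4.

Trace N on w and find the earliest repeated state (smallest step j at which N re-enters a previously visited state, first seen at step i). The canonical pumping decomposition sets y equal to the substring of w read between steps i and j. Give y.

c

Run of N on w = a c c c a a b:
  step 0: A  (start)
  step 1: D  (read a: A→D)
  step 2: D  (read c: D→D)   ← first repeat (D seen earlier)
  step 3: D  (read c: D→D)
  step 4: D  (read c: D→D)
  step 5: B  (read a: D→B)
  step 6: C  (read a: B→C)
  step 7: D  (read b: C→D)

So i = 1, j = 2, giving x = w[0:1] = a, y = w[1:2] = c, z = w[2:7] = ccaab.
Check: |xy| = 2 ≤ 4 and |y| = 1 ≥ 1. Reading y takes N from D back to D, so every xyⁱz is accepted.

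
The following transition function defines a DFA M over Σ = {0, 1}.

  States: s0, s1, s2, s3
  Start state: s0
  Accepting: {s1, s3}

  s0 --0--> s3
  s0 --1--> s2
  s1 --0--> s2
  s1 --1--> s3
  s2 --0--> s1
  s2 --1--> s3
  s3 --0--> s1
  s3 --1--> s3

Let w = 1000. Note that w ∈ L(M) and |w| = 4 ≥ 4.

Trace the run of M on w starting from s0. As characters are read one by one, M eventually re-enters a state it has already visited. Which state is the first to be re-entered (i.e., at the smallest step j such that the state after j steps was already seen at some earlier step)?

State sequence: s0 -1-> s2 -0-> s1 -0-> s2 -0-> s1
First repeat at step 3: s2 was already visited.

The earliest repeat is at step j = 3: M is in s2, which it already visited at step i = 1.

s2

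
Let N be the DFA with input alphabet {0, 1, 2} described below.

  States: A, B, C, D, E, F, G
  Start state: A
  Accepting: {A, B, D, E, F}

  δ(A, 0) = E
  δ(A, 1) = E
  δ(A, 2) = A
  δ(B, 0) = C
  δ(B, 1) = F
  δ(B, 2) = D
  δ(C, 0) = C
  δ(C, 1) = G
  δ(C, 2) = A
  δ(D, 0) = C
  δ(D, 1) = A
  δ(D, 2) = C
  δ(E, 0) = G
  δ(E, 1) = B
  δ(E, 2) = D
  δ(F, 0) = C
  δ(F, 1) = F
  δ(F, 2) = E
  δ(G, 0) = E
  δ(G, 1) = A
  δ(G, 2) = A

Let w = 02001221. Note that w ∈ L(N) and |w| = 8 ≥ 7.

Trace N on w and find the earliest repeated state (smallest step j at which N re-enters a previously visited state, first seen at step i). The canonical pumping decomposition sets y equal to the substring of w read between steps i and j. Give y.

State sequence: A -0-> E -2-> D -0-> C -0-> C -1-> G -2-> A -2-> A -1-> E
First repeat at step 4: C was already visited.

So i = 3, j = 4, giving x = w[0:3] = 020, y = w[3:4] = 0, z = w[4:8] = 1221.
Check: |xy| = 4 ≤ 7 and |y| = 1 ≥ 1. Reading y takes N from C back to C, so every xyⁱz is accepted.
Since N has 7 states, any run of length ≥ 7 visits 7+1 states, so by pigeonhole some state repeats within the first 7 steps — that repeat gives the pumpable loop.

0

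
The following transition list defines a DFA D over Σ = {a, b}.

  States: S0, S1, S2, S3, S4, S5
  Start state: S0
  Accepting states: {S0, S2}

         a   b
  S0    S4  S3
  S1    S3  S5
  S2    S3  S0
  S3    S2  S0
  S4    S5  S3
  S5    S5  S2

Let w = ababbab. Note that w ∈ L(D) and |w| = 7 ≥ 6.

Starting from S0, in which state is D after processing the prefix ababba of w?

Run of D on the first 6 characters of w = a b a b b a:
  step 0: S0  (start)
  step 1: S4  (read a: S0→S4)
  step 2: S3  (read b: S4→S3)
  step 3: S2  (read a: S3→S2)
  step 4: S0  (read b: S2→S0)
  step 5: S3  (read b: S0→S3)
  step 6: S2  (read a: S3→S2)

After reading 6 characters, D is in state S2.
(This kind of state-tracing is the core of the pumping-lemma construction: with 6 states, pigeonhole forces a repeat within the first 6 steps.)

S2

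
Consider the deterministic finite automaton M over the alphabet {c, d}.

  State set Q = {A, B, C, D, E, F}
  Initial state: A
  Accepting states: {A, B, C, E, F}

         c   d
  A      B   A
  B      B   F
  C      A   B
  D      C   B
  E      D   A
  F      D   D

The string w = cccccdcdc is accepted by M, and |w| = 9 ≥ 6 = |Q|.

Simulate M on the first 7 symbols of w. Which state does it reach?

D

State sequence: A -c-> B -c-> B -c-> B -c-> B -c-> B -d-> F -c-> D

After reading 7 characters, M is in state D.
(This kind of state-tracing is the core of the pumping-lemma construction: with 6 states, pigeonhole forces a repeat within the first 6 steps.)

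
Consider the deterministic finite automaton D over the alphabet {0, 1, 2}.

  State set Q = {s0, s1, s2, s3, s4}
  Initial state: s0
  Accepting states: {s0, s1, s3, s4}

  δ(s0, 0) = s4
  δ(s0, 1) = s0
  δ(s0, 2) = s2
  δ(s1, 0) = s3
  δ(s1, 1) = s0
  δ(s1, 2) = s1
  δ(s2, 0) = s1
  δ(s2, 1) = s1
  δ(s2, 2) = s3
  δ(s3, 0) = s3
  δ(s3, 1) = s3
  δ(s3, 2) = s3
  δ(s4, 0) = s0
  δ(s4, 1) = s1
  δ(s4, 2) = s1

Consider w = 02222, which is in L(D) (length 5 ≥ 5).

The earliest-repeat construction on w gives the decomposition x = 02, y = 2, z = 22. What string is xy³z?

0222222

xy^3z = 02·2·2·2·22 = 0222222.
Reading y = 2 takes D from s1 back to s1, so after x·y·y·y the machine is still in s1, and z then leads to the accepting state s1. Hence 0222222 ∈ L(D).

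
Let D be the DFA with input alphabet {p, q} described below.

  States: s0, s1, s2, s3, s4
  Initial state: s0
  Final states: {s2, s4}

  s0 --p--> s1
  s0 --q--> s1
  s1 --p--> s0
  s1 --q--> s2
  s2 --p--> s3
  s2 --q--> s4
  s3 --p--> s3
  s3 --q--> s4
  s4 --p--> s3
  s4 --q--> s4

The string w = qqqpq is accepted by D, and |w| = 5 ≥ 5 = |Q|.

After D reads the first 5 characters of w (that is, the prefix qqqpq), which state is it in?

s4

State sequence: s0 -q-> s1 -q-> s2 -q-> s4 -p-> s3 -q-> s4

After reading 5 characters, D is in state s4.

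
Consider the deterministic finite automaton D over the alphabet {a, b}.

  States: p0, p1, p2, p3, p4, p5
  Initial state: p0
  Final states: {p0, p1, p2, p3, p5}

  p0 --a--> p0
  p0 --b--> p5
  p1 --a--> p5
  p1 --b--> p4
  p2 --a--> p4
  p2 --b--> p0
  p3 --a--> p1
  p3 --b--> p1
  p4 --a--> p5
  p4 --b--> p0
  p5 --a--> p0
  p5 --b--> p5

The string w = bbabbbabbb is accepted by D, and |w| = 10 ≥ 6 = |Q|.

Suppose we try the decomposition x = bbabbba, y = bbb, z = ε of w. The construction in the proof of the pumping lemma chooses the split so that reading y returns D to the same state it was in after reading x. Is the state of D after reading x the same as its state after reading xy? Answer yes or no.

State sequence: p0 -b-> p5 -b-> p5 -a-> p0 -b-> p5 -b-> p5 -b-> p5 -a-> p0 -b-> p5 -b-> p5 -b-> p5

After x (step 7): p0. After xy (step 10): p5.
They differ (p0 ≠ p5), so y is not a cycle from the state after x; this split is not the one the pumping-lemma construction produces, and pumping y need not keep the string in L(D).

no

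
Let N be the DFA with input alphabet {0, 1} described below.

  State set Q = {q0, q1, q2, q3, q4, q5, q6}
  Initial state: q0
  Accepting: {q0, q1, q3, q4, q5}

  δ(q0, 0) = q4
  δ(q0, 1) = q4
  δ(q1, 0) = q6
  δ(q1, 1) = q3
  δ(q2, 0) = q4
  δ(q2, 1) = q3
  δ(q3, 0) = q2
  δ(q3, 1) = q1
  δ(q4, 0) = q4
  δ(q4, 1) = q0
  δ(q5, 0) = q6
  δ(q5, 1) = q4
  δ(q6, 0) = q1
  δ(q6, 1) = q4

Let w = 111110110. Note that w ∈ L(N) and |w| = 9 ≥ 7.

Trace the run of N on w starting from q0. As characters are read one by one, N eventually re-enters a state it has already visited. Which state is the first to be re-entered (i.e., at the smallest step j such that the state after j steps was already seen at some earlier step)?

q0

State sequence: q0 -1-> q4 -1-> q0 -1-> q4 -1-> q0 -1-> q4 -0-> q4 -1-> q0 -1-> q4 -0-> q4
First repeat at step 2: q0 was already visited.

The earliest repeat is at step j = 2: N is in q0, which it already visited at step i = 0.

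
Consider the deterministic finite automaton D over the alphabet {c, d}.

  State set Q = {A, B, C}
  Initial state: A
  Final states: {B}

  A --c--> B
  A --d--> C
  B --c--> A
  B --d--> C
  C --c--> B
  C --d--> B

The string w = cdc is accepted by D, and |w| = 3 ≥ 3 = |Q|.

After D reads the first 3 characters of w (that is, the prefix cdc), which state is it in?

B

State sequence: A -c-> B -d-> C -c-> B

After reading 3 characters, D is in state B.
(This kind of state-tracing is the core of the pumping-lemma construction: with 3 states, pigeonhole forces a repeat within the first 3 steps.)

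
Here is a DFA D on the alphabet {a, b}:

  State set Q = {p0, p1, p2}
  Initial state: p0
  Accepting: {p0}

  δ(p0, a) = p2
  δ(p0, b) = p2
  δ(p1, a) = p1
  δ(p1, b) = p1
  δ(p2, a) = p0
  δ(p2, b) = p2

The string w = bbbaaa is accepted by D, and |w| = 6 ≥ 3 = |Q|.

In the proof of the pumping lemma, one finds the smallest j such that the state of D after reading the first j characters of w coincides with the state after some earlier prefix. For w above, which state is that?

p2

Run of D on w = b b b a a a:
  step 0: p0  (start)
  step 1: p2  (read b: p0→p2)
  step 2: p2  (read b: p2→p2)   ← first repeat (p2 seen earlier)
  step 3: p2  (read b: p2→p2)
  step 4: p0  (read a: p2→p0)
  step 5: p2  (read a: p0→p2)
  step 6: p0  (read a: p2→p0)

The earliest repeat is at step j = 2: D is in p2, which it already visited at step i = 1.
The DFA has 3 states, so the proof of the pumping lemma guarantees a repeated state among the first 3+1 visited; the segment between the two visits is the pumpable y.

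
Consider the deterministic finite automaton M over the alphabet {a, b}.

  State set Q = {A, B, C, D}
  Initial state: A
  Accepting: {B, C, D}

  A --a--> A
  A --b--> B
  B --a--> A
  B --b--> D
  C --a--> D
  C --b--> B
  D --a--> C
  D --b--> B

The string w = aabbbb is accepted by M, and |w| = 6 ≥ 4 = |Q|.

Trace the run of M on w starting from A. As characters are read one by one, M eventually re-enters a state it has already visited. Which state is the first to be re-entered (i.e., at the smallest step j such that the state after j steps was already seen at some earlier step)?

A

State sequence: A -a-> A -a-> A -b-> B -b-> D -b-> B -b-> D
First repeat at step 1: A was already visited.

The earliest repeat is at step j = 1: M is in A, which it already visited at step i = 0.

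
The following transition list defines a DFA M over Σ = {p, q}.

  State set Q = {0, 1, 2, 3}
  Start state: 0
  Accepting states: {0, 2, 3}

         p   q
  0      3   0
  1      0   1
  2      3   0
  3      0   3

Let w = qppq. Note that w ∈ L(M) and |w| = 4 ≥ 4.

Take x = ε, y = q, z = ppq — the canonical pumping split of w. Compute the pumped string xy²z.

qqppq

xy^2z = ε·q·q·ppq = qqppq.
Reading y = q takes M from 0 back to 0, so after x·y·y the machine is still in 0, and z then leads to the accepting state 0. Hence qqppq ∈ L(M).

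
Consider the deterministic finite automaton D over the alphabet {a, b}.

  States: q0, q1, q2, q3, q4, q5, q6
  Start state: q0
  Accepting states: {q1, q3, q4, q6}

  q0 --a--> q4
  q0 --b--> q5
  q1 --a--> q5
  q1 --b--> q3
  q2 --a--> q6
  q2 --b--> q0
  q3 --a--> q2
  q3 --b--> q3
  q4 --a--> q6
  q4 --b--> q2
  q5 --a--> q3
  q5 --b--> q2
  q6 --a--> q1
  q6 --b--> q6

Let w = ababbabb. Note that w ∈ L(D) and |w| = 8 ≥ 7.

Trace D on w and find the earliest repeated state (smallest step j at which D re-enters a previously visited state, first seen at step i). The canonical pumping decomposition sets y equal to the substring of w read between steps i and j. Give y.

Run of D on w = a b a b b a b b:
  step 0: q0  (start)
  step 1: q4  (read a: q0→q4)
  step 2: q2  (read b: q4→q2)
  step 3: q6  (read a: q2→q6)
  step 4: q6  (read b: q6→q6)   ← first repeat (q6 seen earlier)
  step 5: q6  (read b: q6→q6)
  step 6: q1  (read a: q6→q1)
  step 7: q3  (read b: q1→q3)
  step 8: q3  (read b: q3→q3)

So i = 3, j = 4, giving x = w[0:3] = aba, y = w[3:4] = b, z = w[4:8] = babb.
Check: |xy| = 4 ≤ 7 and |y| = 1 ≥ 1. Reading y takes D from q6 back to q6, so every xyⁱz is accepted.

b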